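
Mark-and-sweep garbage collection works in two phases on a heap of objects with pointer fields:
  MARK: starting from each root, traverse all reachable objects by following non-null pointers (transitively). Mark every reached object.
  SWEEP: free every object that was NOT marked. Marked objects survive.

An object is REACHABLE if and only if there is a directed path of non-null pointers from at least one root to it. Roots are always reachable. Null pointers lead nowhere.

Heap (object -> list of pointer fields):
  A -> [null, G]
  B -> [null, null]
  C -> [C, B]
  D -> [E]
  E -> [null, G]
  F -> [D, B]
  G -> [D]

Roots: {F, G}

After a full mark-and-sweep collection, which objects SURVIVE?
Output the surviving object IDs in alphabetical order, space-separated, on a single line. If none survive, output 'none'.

Answer: B D E F G

Derivation:
Roots: F G
Mark F: refs=D B, marked=F
Mark G: refs=D, marked=F G
Mark D: refs=E, marked=D F G
Mark B: refs=null null, marked=B D F G
Mark E: refs=null G, marked=B D E F G
Unmarked (collected): A C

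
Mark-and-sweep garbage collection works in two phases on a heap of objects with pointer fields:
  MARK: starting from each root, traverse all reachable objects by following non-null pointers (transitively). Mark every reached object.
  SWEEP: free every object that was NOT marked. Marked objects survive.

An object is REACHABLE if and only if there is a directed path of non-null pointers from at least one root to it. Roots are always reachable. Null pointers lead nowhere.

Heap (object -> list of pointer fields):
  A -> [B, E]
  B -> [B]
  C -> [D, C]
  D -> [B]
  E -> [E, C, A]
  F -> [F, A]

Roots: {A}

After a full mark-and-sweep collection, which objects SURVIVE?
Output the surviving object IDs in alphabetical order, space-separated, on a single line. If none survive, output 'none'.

Roots: A
Mark A: refs=B E, marked=A
Mark B: refs=B, marked=A B
Mark E: refs=E C A, marked=A B E
Mark C: refs=D C, marked=A B C E
Mark D: refs=B, marked=A B C D E
Unmarked (collected): F

Answer: A B C D E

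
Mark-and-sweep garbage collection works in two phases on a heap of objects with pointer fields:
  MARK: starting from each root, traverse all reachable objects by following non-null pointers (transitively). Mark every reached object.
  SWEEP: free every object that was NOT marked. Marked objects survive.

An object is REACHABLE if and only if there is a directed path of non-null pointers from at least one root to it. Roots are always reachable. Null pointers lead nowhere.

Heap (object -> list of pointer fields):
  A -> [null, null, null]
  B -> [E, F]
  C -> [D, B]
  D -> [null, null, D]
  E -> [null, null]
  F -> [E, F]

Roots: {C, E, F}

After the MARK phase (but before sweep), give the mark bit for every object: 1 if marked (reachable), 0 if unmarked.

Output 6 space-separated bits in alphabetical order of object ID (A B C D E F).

Answer: 0 1 1 1 1 1

Derivation:
Roots: C E F
Mark C: refs=D B, marked=C
Mark E: refs=null null, marked=C E
Mark F: refs=E F, marked=C E F
Mark D: refs=null null D, marked=C D E F
Mark B: refs=E F, marked=B C D E F
Unmarked (collected): A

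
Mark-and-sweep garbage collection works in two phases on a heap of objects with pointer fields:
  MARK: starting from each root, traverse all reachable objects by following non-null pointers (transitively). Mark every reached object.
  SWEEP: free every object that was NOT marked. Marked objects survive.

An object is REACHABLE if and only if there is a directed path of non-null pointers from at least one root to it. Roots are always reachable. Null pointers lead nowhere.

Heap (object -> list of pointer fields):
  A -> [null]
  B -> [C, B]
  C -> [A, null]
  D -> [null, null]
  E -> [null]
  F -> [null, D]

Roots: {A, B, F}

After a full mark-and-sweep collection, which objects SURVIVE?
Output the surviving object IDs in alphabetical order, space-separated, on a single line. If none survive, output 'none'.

Answer: A B C D F

Derivation:
Roots: A B F
Mark A: refs=null, marked=A
Mark B: refs=C B, marked=A B
Mark F: refs=null D, marked=A B F
Mark C: refs=A null, marked=A B C F
Mark D: refs=null null, marked=A B C D F
Unmarked (collected): E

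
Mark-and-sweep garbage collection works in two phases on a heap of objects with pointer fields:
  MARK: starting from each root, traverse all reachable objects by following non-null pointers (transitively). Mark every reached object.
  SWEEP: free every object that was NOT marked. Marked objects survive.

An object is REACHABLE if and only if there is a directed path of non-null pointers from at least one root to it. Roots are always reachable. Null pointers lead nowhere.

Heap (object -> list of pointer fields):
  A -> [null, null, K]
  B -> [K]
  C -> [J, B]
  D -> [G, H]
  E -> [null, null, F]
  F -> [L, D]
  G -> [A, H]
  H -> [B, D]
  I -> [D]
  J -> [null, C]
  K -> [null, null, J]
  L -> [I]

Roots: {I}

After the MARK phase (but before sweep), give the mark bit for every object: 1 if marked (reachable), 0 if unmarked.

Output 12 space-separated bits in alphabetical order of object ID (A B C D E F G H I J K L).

Roots: I
Mark I: refs=D, marked=I
Mark D: refs=G H, marked=D I
Mark G: refs=A H, marked=D G I
Mark H: refs=B D, marked=D G H I
Mark A: refs=null null K, marked=A D G H I
Mark B: refs=K, marked=A B D G H I
Mark K: refs=null null J, marked=A B D G H I K
Mark J: refs=null C, marked=A B D G H I J K
Mark C: refs=J B, marked=A B C D G H I J K
Unmarked (collected): E F L

Answer: 1 1 1 1 0 0 1 1 1 1 1 0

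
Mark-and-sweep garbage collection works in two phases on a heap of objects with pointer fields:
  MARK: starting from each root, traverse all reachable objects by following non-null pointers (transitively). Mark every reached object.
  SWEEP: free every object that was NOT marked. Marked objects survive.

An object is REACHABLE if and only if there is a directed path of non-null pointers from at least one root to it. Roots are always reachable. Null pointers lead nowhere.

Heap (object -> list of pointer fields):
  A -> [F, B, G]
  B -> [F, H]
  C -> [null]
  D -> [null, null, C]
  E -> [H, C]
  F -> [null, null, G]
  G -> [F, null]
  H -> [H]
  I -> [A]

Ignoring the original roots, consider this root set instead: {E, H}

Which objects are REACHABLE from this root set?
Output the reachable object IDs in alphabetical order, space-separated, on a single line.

Roots: E H
Mark E: refs=H C, marked=E
Mark H: refs=H, marked=E H
Mark C: refs=null, marked=C E H
Unmarked (collected): A B D F G I

Answer: C E H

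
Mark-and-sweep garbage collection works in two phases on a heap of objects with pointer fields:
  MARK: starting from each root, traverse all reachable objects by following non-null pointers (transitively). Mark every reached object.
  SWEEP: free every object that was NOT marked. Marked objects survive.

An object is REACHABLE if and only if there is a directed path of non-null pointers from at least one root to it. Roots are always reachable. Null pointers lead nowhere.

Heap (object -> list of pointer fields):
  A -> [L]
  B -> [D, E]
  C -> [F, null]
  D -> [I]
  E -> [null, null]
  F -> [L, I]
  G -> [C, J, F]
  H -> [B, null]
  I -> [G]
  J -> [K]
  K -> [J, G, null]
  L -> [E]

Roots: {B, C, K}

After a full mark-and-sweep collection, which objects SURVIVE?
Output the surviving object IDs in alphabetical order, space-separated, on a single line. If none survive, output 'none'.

Answer: B C D E F G I J K L

Derivation:
Roots: B C K
Mark B: refs=D E, marked=B
Mark C: refs=F null, marked=B C
Mark K: refs=J G null, marked=B C K
Mark D: refs=I, marked=B C D K
Mark E: refs=null null, marked=B C D E K
Mark F: refs=L I, marked=B C D E F K
Mark J: refs=K, marked=B C D E F J K
Mark G: refs=C J F, marked=B C D E F G J K
Mark I: refs=G, marked=B C D E F G I J K
Mark L: refs=E, marked=B C D E F G I J K L
Unmarked (collected): A H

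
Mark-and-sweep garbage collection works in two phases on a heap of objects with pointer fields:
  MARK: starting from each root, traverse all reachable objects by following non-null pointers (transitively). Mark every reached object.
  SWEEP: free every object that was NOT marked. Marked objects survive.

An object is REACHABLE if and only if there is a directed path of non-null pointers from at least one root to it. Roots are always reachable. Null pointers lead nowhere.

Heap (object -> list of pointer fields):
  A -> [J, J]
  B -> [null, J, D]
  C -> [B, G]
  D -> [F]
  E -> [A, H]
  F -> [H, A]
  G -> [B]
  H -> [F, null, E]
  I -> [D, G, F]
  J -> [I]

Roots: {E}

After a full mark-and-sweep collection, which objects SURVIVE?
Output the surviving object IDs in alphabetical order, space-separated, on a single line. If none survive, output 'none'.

Roots: E
Mark E: refs=A H, marked=E
Mark A: refs=J J, marked=A E
Mark H: refs=F null E, marked=A E H
Mark J: refs=I, marked=A E H J
Mark F: refs=H A, marked=A E F H J
Mark I: refs=D G F, marked=A E F H I J
Mark D: refs=F, marked=A D E F H I J
Mark G: refs=B, marked=A D E F G H I J
Mark B: refs=null J D, marked=A B D E F G H I J
Unmarked (collected): C

Answer: A B D E F G H I J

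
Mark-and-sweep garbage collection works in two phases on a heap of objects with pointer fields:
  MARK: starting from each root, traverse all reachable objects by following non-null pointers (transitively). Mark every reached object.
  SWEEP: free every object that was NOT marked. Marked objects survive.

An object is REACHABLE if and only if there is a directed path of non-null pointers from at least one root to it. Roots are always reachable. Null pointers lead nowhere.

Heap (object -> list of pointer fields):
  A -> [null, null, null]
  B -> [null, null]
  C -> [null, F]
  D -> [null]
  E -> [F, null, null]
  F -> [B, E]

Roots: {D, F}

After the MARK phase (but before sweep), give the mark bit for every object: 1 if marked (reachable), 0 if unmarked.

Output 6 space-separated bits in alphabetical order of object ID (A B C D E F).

Roots: D F
Mark D: refs=null, marked=D
Mark F: refs=B E, marked=D F
Mark B: refs=null null, marked=B D F
Mark E: refs=F null null, marked=B D E F
Unmarked (collected): A C

Answer: 0 1 0 1 1 1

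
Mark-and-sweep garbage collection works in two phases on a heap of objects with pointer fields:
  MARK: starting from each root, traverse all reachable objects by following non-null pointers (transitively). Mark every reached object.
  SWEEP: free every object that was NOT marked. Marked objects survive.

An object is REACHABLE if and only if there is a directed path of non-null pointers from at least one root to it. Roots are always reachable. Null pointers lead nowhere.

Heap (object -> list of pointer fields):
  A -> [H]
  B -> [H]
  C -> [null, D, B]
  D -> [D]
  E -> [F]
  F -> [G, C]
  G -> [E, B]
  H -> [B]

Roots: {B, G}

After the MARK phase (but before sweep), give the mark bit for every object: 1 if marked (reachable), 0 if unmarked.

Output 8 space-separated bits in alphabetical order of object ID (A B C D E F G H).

Roots: B G
Mark B: refs=H, marked=B
Mark G: refs=E B, marked=B G
Mark H: refs=B, marked=B G H
Mark E: refs=F, marked=B E G H
Mark F: refs=G C, marked=B E F G H
Mark C: refs=null D B, marked=B C E F G H
Mark D: refs=D, marked=B C D E F G H
Unmarked (collected): A

Answer: 0 1 1 1 1 1 1 1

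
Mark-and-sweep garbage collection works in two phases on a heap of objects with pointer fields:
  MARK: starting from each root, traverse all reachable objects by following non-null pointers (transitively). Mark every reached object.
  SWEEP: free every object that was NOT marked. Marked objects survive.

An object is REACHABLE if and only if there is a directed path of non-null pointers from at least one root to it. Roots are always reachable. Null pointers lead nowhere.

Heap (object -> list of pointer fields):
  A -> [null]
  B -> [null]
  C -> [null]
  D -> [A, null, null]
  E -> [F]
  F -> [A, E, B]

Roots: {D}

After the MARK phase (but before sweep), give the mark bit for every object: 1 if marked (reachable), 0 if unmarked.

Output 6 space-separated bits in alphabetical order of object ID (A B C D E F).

Roots: D
Mark D: refs=A null null, marked=D
Mark A: refs=null, marked=A D
Unmarked (collected): B C E F

Answer: 1 0 0 1 0 0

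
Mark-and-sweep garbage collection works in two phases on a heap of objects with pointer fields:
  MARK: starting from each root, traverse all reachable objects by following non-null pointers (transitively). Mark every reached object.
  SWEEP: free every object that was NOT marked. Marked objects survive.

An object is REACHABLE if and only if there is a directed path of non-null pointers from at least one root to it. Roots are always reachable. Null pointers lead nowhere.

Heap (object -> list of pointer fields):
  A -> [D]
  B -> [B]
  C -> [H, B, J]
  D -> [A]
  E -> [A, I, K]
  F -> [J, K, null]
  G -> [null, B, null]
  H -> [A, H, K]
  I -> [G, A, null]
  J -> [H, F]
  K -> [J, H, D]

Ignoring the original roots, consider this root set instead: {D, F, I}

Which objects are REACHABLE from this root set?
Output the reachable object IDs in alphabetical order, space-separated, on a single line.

Answer: A B D F G H I J K

Derivation:
Roots: D F I
Mark D: refs=A, marked=D
Mark F: refs=J K null, marked=D F
Mark I: refs=G A null, marked=D F I
Mark A: refs=D, marked=A D F I
Mark J: refs=H F, marked=A D F I J
Mark K: refs=J H D, marked=A D F I J K
Mark G: refs=null B null, marked=A D F G I J K
Mark H: refs=A H K, marked=A D F G H I J K
Mark B: refs=B, marked=A B D F G H I J K
Unmarked (collected): C E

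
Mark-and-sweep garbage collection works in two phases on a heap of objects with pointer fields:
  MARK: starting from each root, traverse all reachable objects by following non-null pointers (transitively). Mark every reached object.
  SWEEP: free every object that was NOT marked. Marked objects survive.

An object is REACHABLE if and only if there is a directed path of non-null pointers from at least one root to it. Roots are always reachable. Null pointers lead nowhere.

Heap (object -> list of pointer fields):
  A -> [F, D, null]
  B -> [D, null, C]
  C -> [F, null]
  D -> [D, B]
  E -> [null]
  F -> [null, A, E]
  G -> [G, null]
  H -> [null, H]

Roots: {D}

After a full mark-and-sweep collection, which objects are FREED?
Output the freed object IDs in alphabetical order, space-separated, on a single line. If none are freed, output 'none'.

Answer: G H

Derivation:
Roots: D
Mark D: refs=D B, marked=D
Mark B: refs=D null C, marked=B D
Mark C: refs=F null, marked=B C D
Mark F: refs=null A E, marked=B C D F
Mark A: refs=F D null, marked=A B C D F
Mark E: refs=null, marked=A B C D E F
Unmarked (collected): G H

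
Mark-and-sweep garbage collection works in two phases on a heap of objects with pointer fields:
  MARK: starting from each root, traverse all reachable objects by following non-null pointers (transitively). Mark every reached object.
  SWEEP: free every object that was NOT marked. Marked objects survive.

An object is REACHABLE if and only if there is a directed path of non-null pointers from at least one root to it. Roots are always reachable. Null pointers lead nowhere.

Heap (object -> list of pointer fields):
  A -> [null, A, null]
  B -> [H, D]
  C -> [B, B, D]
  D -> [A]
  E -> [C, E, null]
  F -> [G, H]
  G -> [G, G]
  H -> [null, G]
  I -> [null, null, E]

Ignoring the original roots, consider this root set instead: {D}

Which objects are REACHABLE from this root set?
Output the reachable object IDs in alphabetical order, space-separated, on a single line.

Answer: A D

Derivation:
Roots: D
Mark D: refs=A, marked=D
Mark A: refs=null A null, marked=A D
Unmarked (collected): B C E F G H I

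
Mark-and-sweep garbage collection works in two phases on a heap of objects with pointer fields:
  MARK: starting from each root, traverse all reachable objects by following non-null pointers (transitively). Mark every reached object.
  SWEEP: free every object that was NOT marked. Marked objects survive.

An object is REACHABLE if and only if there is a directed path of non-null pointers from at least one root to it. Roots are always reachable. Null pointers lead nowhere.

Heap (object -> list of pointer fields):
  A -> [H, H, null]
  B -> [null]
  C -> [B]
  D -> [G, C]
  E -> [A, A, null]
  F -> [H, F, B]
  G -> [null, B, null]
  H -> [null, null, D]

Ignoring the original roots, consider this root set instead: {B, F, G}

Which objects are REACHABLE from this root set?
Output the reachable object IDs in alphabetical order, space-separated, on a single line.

Answer: B C D F G H

Derivation:
Roots: B F G
Mark B: refs=null, marked=B
Mark F: refs=H F B, marked=B F
Mark G: refs=null B null, marked=B F G
Mark H: refs=null null D, marked=B F G H
Mark D: refs=G C, marked=B D F G H
Mark C: refs=B, marked=B C D F G H
Unmarked (collected): A E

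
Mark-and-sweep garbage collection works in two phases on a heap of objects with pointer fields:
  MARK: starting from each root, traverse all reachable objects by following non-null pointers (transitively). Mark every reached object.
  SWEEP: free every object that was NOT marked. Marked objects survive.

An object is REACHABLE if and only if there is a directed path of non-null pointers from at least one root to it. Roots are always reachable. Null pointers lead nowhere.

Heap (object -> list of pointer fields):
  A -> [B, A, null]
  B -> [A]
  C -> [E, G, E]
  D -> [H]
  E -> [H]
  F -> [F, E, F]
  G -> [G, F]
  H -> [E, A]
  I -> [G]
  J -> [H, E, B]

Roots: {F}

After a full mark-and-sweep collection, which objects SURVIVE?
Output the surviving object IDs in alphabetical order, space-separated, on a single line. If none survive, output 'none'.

Answer: A B E F H

Derivation:
Roots: F
Mark F: refs=F E F, marked=F
Mark E: refs=H, marked=E F
Mark H: refs=E A, marked=E F H
Mark A: refs=B A null, marked=A E F H
Mark B: refs=A, marked=A B E F H
Unmarked (collected): C D G I J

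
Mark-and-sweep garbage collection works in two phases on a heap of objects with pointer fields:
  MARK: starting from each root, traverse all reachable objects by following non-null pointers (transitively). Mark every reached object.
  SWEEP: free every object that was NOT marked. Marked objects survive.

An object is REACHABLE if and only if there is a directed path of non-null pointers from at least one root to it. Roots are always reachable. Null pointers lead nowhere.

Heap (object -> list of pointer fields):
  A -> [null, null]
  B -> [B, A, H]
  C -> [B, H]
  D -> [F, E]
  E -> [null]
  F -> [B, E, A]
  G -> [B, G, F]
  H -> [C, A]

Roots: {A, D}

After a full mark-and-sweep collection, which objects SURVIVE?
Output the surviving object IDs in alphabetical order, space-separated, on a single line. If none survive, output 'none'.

Roots: A D
Mark A: refs=null null, marked=A
Mark D: refs=F E, marked=A D
Mark F: refs=B E A, marked=A D F
Mark E: refs=null, marked=A D E F
Mark B: refs=B A H, marked=A B D E F
Mark H: refs=C A, marked=A B D E F H
Mark C: refs=B H, marked=A B C D E F H
Unmarked (collected): G

Answer: A B C D E F H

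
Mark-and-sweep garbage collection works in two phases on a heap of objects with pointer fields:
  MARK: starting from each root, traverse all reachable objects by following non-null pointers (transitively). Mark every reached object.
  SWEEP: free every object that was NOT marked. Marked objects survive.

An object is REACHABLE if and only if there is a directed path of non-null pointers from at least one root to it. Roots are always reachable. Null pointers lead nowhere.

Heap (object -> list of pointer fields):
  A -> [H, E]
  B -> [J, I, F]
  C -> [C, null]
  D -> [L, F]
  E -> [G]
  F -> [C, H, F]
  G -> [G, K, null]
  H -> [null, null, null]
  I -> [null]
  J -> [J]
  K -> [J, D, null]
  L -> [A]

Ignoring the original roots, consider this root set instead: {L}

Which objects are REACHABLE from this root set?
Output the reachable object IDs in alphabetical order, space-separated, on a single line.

Answer: A C D E F G H J K L

Derivation:
Roots: L
Mark L: refs=A, marked=L
Mark A: refs=H E, marked=A L
Mark H: refs=null null null, marked=A H L
Mark E: refs=G, marked=A E H L
Mark G: refs=G K null, marked=A E G H L
Mark K: refs=J D null, marked=A E G H K L
Mark J: refs=J, marked=A E G H J K L
Mark D: refs=L F, marked=A D E G H J K L
Mark F: refs=C H F, marked=A D E F G H J K L
Mark C: refs=C null, marked=A C D E F G H J K L
Unmarked (collected): B I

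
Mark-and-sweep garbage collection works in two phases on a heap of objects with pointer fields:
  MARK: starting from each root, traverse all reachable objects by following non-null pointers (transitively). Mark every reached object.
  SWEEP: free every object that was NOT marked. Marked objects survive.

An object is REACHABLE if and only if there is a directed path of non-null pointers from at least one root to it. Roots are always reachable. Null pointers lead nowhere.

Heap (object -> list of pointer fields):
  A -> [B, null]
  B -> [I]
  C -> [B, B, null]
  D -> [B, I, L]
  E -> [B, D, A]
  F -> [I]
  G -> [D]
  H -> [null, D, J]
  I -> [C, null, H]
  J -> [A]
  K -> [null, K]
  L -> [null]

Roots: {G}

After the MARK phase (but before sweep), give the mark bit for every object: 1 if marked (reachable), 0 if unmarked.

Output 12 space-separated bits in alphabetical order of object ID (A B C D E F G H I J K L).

Answer: 1 1 1 1 0 0 1 1 1 1 0 1

Derivation:
Roots: G
Mark G: refs=D, marked=G
Mark D: refs=B I L, marked=D G
Mark B: refs=I, marked=B D G
Mark I: refs=C null H, marked=B D G I
Mark L: refs=null, marked=B D G I L
Mark C: refs=B B null, marked=B C D G I L
Mark H: refs=null D J, marked=B C D G H I L
Mark J: refs=A, marked=B C D G H I J L
Mark A: refs=B null, marked=A B C D G H I J L
Unmarked (collected): E F K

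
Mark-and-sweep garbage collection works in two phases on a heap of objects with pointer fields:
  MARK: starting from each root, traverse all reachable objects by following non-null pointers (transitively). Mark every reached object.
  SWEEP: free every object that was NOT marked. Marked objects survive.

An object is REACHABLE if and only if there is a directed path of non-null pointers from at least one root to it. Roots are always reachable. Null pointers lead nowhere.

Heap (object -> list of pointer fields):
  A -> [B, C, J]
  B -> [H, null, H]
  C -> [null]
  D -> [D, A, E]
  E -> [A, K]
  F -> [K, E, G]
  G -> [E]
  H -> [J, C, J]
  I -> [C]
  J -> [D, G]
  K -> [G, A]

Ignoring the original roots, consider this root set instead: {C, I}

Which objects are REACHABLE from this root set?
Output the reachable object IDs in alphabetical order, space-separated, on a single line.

Roots: C I
Mark C: refs=null, marked=C
Mark I: refs=C, marked=C I
Unmarked (collected): A B D E F G H J K

Answer: C I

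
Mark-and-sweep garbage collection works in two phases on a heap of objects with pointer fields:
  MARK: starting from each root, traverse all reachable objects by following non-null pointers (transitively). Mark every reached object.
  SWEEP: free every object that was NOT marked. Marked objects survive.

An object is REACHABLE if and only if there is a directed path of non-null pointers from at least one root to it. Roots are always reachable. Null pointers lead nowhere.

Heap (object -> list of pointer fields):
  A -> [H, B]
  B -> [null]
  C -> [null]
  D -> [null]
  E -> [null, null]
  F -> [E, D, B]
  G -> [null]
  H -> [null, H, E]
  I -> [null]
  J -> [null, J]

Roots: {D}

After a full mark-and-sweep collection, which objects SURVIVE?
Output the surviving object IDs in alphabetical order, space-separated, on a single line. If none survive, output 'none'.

Roots: D
Mark D: refs=null, marked=D
Unmarked (collected): A B C E F G H I J

Answer: D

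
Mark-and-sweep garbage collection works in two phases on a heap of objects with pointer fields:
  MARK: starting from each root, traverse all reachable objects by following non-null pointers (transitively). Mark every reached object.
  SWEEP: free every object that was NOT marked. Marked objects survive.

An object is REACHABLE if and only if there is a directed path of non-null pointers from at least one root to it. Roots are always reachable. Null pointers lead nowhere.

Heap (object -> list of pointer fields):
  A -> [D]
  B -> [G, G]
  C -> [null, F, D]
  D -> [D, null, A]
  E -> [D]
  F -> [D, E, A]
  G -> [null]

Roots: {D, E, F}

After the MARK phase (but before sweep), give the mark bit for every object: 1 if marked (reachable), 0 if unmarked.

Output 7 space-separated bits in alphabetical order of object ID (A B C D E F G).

Answer: 1 0 0 1 1 1 0

Derivation:
Roots: D E F
Mark D: refs=D null A, marked=D
Mark E: refs=D, marked=D E
Mark F: refs=D E A, marked=D E F
Mark A: refs=D, marked=A D E F
Unmarked (collected): B C G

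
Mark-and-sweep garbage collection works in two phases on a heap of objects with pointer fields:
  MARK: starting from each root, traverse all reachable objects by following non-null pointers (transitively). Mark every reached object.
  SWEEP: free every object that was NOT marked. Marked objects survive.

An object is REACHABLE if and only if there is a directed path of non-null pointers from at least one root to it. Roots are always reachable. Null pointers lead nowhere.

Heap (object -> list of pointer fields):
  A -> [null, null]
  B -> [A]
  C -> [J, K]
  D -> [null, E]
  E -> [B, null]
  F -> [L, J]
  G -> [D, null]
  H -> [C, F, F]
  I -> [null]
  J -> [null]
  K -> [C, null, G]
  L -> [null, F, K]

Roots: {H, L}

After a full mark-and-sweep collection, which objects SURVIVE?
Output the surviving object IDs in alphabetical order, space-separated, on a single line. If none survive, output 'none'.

Answer: A B C D E F G H J K L

Derivation:
Roots: H L
Mark H: refs=C F F, marked=H
Mark L: refs=null F K, marked=H L
Mark C: refs=J K, marked=C H L
Mark F: refs=L J, marked=C F H L
Mark K: refs=C null G, marked=C F H K L
Mark J: refs=null, marked=C F H J K L
Mark G: refs=D null, marked=C F G H J K L
Mark D: refs=null E, marked=C D F G H J K L
Mark E: refs=B null, marked=C D E F G H J K L
Mark B: refs=A, marked=B C D E F G H J K L
Mark A: refs=null null, marked=A B C D E F G H J K L
Unmarked (collected): I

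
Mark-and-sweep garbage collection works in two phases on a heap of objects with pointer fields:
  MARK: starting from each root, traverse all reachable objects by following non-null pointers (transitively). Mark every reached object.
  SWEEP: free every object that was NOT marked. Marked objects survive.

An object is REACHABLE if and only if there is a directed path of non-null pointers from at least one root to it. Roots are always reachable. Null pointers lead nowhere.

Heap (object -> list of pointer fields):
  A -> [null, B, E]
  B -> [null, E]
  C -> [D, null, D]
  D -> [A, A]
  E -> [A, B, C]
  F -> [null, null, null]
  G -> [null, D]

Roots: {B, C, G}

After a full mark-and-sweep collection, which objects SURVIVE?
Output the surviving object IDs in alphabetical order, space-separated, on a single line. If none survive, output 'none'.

Answer: A B C D E G

Derivation:
Roots: B C G
Mark B: refs=null E, marked=B
Mark C: refs=D null D, marked=B C
Mark G: refs=null D, marked=B C G
Mark E: refs=A B C, marked=B C E G
Mark D: refs=A A, marked=B C D E G
Mark A: refs=null B E, marked=A B C D E G
Unmarked (collected): F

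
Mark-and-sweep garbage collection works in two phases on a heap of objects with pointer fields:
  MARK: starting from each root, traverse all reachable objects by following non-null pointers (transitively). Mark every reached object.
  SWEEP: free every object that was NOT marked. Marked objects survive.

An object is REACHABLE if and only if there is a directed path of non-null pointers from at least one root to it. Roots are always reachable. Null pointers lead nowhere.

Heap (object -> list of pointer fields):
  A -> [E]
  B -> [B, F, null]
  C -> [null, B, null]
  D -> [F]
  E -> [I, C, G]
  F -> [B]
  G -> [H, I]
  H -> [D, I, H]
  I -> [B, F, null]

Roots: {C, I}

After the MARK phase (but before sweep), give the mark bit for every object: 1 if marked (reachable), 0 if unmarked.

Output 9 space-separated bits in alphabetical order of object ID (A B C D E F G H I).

Roots: C I
Mark C: refs=null B null, marked=C
Mark I: refs=B F null, marked=C I
Mark B: refs=B F null, marked=B C I
Mark F: refs=B, marked=B C F I
Unmarked (collected): A D E G H

Answer: 0 1 1 0 0 1 0 0 1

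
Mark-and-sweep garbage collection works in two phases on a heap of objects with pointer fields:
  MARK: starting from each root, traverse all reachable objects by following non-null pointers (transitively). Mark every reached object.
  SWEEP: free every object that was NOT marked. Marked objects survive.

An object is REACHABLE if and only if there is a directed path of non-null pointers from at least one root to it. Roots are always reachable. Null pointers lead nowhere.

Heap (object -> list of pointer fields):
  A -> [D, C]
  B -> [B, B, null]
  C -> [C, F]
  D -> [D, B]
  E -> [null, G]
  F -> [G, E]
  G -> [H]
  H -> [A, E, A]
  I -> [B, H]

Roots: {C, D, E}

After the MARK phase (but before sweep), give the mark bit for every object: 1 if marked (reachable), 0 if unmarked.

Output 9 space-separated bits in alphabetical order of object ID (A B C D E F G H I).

Answer: 1 1 1 1 1 1 1 1 0

Derivation:
Roots: C D E
Mark C: refs=C F, marked=C
Mark D: refs=D B, marked=C D
Mark E: refs=null G, marked=C D E
Mark F: refs=G E, marked=C D E F
Mark B: refs=B B null, marked=B C D E F
Mark G: refs=H, marked=B C D E F G
Mark H: refs=A E A, marked=B C D E F G H
Mark A: refs=D C, marked=A B C D E F G H
Unmarked (collected): I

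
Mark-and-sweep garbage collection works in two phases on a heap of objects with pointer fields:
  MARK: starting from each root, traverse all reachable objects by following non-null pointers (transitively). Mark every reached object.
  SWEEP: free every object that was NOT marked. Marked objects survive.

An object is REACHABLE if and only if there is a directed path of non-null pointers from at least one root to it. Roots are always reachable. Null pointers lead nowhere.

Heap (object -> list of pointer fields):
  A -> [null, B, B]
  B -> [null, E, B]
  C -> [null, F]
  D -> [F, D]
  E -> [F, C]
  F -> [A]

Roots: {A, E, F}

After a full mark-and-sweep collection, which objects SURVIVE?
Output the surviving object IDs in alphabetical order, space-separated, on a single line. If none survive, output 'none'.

Roots: A E F
Mark A: refs=null B B, marked=A
Mark E: refs=F C, marked=A E
Mark F: refs=A, marked=A E F
Mark B: refs=null E B, marked=A B E F
Mark C: refs=null F, marked=A B C E F
Unmarked (collected): D

Answer: A B C E F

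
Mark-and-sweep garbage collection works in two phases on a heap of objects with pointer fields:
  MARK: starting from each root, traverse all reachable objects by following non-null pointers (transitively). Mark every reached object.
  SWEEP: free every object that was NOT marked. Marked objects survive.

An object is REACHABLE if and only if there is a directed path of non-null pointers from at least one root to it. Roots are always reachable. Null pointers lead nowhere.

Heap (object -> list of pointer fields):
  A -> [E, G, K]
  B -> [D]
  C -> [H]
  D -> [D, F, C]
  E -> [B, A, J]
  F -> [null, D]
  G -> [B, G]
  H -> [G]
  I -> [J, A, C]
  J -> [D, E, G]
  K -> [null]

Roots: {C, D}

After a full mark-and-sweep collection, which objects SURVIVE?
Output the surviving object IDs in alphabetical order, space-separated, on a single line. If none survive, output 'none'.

Roots: C D
Mark C: refs=H, marked=C
Mark D: refs=D F C, marked=C D
Mark H: refs=G, marked=C D H
Mark F: refs=null D, marked=C D F H
Mark G: refs=B G, marked=C D F G H
Mark B: refs=D, marked=B C D F G H
Unmarked (collected): A E I J K

Answer: B C D F G H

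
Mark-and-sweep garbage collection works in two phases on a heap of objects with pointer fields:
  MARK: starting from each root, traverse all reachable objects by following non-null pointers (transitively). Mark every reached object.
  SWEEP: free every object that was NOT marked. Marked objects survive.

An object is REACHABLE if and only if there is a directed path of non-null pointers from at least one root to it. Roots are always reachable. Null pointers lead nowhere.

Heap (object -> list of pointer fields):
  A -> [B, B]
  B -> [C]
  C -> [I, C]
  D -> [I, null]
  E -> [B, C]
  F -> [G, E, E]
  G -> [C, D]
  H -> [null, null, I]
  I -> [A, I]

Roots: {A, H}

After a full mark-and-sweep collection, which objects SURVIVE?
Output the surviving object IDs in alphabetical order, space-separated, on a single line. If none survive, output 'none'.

Roots: A H
Mark A: refs=B B, marked=A
Mark H: refs=null null I, marked=A H
Mark B: refs=C, marked=A B H
Mark I: refs=A I, marked=A B H I
Mark C: refs=I C, marked=A B C H I
Unmarked (collected): D E F G

Answer: A B C H I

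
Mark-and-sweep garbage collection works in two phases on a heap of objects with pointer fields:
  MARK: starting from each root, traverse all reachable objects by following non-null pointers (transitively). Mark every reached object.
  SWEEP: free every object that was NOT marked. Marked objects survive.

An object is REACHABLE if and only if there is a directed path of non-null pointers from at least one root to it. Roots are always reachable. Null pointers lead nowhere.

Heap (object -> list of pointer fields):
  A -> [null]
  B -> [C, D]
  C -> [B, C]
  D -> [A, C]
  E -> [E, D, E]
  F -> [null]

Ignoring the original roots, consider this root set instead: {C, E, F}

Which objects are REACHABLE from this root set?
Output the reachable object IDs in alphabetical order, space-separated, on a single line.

Roots: C E F
Mark C: refs=B C, marked=C
Mark E: refs=E D E, marked=C E
Mark F: refs=null, marked=C E F
Mark B: refs=C D, marked=B C E F
Mark D: refs=A C, marked=B C D E F
Mark A: refs=null, marked=A B C D E F
Unmarked (collected): (none)

Answer: A B C D E F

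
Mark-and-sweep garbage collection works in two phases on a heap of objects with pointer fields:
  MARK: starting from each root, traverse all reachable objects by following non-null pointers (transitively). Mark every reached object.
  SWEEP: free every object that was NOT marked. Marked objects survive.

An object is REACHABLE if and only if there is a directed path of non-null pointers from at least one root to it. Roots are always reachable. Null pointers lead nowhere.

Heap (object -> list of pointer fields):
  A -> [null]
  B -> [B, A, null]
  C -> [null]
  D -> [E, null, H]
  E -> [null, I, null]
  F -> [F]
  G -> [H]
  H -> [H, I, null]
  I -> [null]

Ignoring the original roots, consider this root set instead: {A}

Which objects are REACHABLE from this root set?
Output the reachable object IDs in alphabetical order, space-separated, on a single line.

Roots: A
Mark A: refs=null, marked=A
Unmarked (collected): B C D E F G H I

Answer: A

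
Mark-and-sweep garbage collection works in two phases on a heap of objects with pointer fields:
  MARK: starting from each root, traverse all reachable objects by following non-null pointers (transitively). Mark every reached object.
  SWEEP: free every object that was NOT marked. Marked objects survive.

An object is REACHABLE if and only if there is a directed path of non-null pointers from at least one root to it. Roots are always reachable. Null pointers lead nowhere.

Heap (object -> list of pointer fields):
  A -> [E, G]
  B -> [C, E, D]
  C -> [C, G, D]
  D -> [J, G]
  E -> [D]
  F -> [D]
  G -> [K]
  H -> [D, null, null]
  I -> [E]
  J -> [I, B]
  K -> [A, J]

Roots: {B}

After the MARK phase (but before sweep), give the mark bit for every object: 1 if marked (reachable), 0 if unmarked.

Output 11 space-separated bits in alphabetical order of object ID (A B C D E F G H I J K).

Roots: B
Mark B: refs=C E D, marked=B
Mark C: refs=C G D, marked=B C
Mark E: refs=D, marked=B C E
Mark D: refs=J G, marked=B C D E
Mark G: refs=K, marked=B C D E G
Mark J: refs=I B, marked=B C D E G J
Mark K: refs=A J, marked=B C D E G J K
Mark I: refs=E, marked=B C D E G I J K
Mark A: refs=E G, marked=A B C D E G I J K
Unmarked (collected): F H

Answer: 1 1 1 1 1 0 1 0 1 1 1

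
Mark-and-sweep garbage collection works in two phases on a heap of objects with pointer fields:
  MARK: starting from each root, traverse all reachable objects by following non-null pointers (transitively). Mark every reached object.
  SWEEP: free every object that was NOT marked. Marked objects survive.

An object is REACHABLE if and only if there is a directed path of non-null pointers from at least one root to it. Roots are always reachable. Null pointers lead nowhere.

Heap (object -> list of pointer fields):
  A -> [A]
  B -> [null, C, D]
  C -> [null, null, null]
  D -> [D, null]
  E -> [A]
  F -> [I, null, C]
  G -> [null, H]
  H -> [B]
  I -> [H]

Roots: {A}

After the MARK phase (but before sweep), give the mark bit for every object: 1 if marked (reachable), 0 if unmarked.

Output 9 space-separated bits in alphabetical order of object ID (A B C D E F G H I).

Answer: 1 0 0 0 0 0 0 0 0

Derivation:
Roots: A
Mark A: refs=A, marked=A
Unmarked (collected): B C D E F G H I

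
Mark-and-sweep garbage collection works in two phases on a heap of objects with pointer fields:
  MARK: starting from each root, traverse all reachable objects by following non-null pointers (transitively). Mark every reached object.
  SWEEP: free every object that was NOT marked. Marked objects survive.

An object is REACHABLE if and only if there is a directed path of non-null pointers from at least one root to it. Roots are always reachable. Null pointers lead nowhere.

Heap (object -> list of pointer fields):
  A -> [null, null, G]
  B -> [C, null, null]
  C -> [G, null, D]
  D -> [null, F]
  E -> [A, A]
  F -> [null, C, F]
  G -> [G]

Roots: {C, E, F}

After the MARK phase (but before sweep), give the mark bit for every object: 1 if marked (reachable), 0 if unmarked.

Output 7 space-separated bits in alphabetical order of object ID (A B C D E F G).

Roots: C E F
Mark C: refs=G null D, marked=C
Mark E: refs=A A, marked=C E
Mark F: refs=null C F, marked=C E F
Mark G: refs=G, marked=C E F G
Mark D: refs=null F, marked=C D E F G
Mark A: refs=null null G, marked=A C D E F G
Unmarked (collected): B

Answer: 1 0 1 1 1 1 1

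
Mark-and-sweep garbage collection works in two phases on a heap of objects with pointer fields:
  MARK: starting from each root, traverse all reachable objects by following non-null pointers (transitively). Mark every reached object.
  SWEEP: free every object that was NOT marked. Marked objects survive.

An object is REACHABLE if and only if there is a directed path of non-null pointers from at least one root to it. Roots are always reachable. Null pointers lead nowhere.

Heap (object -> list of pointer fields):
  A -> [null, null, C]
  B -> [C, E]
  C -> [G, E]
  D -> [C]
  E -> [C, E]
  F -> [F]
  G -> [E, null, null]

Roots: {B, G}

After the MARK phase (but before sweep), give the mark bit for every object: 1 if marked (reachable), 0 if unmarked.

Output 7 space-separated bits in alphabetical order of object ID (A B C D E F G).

Roots: B G
Mark B: refs=C E, marked=B
Mark G: refs=E null null, marked=B G
Mark C: refs=G E, marked=B C G
Mark E: refs=C E, marked=B C E G
Unmarked (collected): A D F

Answer: 0 1 1 0 1 0 1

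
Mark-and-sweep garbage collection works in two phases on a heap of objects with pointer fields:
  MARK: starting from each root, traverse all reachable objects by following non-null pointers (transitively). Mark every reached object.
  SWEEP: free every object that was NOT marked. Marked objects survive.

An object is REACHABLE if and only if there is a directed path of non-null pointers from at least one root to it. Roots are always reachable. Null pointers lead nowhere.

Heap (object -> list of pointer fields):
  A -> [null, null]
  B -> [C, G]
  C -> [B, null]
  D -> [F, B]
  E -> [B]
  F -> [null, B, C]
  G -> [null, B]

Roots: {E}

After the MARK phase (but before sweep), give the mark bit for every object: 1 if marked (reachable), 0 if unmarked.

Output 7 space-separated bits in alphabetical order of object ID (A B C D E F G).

Answer: 0 1 1 0 1 0 1

Derivation:
Roots: E
Mark E: refs=B, marked=E
Mark B: refs=C G, marked=B E
Mark C: refs=B null, marked=B C E
Mark G: refs=null B, marked=B C E G
Unmarked (collected): A D F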